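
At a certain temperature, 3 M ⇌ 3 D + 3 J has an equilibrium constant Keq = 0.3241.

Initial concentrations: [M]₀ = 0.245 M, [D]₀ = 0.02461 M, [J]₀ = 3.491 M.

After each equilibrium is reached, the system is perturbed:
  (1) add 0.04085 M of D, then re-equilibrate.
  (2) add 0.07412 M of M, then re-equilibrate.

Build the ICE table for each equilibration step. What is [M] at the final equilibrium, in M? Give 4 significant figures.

Q₀ = 0.04312 vs Keq = 0.3241 ⇒ Q<K, forward
Step 1:
                   M          D          J
  Initial      0.245    0.02461      3.491
  Change    -0.01951    0.01951    0.01951
  Equil       0.2255    0.04412      3.511
  solve Keq expr → x = 0.006504; check Q = 0.3241
Then add 0.04085 M of D.
Step 2:
                   M          D          J
  Initial     0.2255    0.08497      3.511
  Change     0.03375   -0.03375   -0.03375
  Equil       0.2592    0.05122      3.477
  solve Keq expr → x = -0.01125; check Q = 0.3241
Then add 0.07412 M of M.
Step 3:
                   M          D          J
  Initial     0.3334    0.05122      3.477
  Change    -0.01204    0.01204    0.01204
  Equil       0.3213    0.06326      3.489
  solve Keq expr → x = 0.004015; check Q = 0.3241

[M]_eq = 0.3213 M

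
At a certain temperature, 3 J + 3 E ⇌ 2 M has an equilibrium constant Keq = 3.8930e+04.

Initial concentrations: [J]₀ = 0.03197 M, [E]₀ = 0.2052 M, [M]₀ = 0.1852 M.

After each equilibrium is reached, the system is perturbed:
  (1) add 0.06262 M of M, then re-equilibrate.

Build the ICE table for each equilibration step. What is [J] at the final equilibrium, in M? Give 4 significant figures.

Q₀ = 1.2148e+05 vs Keq = 3.8930e+04 ⇒ Q>K, reverse
Step 1:
                    J           E           M
  Initial     0.03197      0.2052      0.1852
  Change      0.01115     0.01115   -0.007432
  Equil       0.04312      0.2163      0.1778
  solve Keq expr → x = -0.003716; check Q = 3.8930e+04
Then add 0.06262 M of M.
Step 2:
                    J           E           M
  Initial     0.04312      0.2163      0.2404
  Change     0.007222    0.007222   -0.004815
  Equil       0.05034      0.2236      0.2356
  solve Keq expr → x = -0.002407; check Q = 3.8930e+04

[J]_eq = 0.05034 M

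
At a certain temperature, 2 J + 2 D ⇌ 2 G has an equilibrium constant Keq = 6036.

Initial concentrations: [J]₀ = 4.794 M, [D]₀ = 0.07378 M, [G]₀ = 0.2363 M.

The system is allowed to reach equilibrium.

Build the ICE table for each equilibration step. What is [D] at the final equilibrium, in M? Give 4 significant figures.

Q₀ = 0.4463 vs Keq = 6036 ⇒ Q<K, forward
Step 1:
                  J         D         G
  I           4.794   0.07378    0.2363
  C        -0.07294  -0.07294   0.07294
  E           4.721 8.4310e-04    0.3092
  solve Keq expr → x = 0.03647; check Q = 6036

[D]_eq = 8.4310e-04 M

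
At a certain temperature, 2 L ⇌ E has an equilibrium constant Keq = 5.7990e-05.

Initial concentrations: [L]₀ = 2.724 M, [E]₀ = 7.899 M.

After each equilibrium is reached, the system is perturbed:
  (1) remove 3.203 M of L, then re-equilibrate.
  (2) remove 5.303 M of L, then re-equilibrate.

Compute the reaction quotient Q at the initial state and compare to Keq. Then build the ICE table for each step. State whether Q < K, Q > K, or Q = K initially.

Q₀ = 1.065 vs Keq = 5.7990e-05 ⇒ Q>K, reverse
Step 1:
                  L         E
  init        2.724     7.899
  Δ           15.76    -7.879
  eq          18.48   0.01981
  solve Keq expr → x = -7.879; check Q = 5.7990e-05
Then remove 3.203 M of L.
Step 2:
                  L         E
  init        15.28   0.01981
  Δ          0.0125 -0.006249
  eq          15.29   0.01356
  solve Keq expr → x = -0.006249; check Q = 5.7990e-05
Then remove 5.303 M of L.
Step 3:
                  L         E
  init        9.989   0.01356
  Δ         0.01551 -0.007756
  eq             10  0.005804
  solve Keq expr → x = -0.007756; check Q = 5.7990e-05

Q₀ = 1.065; Q > K (proceeds reverse)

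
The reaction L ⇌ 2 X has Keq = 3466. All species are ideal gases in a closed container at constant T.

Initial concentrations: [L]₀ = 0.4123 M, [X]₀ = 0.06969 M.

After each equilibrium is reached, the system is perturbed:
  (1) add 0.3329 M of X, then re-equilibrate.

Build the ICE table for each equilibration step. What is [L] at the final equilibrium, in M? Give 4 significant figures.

Q₀ = 0.01178 vs Keq = 3466 ⇒ Q<K, forward
Step 1:
                    L           X
  Initial      0.4123     0.06969
  Change      -0.4121      0.8241
  Equil    2.3050e-04      0.8938
  solve Keq expr → x = 0.4121; check Q = 3466
Then add 0.3329 M of X.
Step 2:
                    L           X
  Initial  2.3050e-04       1.227
  Change   2.0339e-04 -4.0677e-04
  Equil    4.3389e-04       1.226
  solve Keq expr → x = -2.0339e-04; check Q = 3466

[L]_eq = 4.3389e-04 M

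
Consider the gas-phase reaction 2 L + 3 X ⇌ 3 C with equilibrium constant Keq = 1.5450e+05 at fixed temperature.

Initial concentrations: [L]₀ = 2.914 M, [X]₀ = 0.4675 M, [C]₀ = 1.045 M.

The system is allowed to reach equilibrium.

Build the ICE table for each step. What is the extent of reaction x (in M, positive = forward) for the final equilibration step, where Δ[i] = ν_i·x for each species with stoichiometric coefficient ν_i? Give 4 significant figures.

Q₀ = 1.315 vs Keq = 1.5450e+05 ⇒ Q<K, forward
Step 1:
                   L          X          C
  I            2.914     0.4675      1.045
  C          -0.3019    -0.4528     0.4528
  E            2.612    0.01472      1.498
  solve Keq expr → x = 0.1509; check Q = 1.5450e+05

x = 0.1509 M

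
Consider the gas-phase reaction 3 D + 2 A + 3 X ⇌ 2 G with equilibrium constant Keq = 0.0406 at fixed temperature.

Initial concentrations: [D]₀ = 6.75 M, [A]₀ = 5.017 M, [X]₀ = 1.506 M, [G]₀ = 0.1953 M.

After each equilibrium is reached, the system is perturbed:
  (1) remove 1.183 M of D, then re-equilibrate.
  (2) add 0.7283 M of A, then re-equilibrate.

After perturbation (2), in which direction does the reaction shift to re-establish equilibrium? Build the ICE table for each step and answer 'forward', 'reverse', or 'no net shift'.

Q₀ = 1.4425e-06 vs Keq = 0.0406 ⇒ Q<K, forward
Step 1:
                    D           A           X           G
  init           6.75       5.017       1.506      0.1953
  Δ            -1.292     -0.8614      -1.292      0.8614
  eq            5.458       4.156       0.214       1.057
  solve Keq expr → x = 0.4307; check Q = 0.0406
Then remove 1.183 M of D.
Step 2:
                    D           A           X           G
  init          4.275       4.156       0.214       1.057
  Δ           0.04912     0.03274     0.04912    -0.03274
  eq            4.324       4.188      0.2631       1.024
  solve Keq expr → x = -0.01637; check Q = 0.0406
Then add 0.7283 M of A.
Step 3:
                    D           A           X           G
  init          4.324       4.917      0.2631       1.024
  Δ          -0.02261    -0.01507    -0.02261     0.01507
  eq            4.301       4.902      0.2405       1.039
  solve Keq expr → x = 0.007535; check Q = 0.0406

Direction: forward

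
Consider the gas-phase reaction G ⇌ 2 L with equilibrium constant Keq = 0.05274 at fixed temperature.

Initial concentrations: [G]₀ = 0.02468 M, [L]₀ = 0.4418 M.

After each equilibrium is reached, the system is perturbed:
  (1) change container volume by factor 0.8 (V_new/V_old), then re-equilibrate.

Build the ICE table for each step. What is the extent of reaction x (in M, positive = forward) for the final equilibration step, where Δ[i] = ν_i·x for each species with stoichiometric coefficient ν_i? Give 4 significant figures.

Q₀ = 7.909 vs Keq = 0.05274 ⇒ Q>K, reverse
Step 1:
                    G           L
  I           0.02468      0.4418
  C            0.1702     -0.3404
  E            0.1949      0.1014
  solve Keq expr → x = -0.1702; check Q = 0.05274
Then change container volume by factor 0.8 (V_new/V_old).
Step 2:
                    G           L
  I            0.2436      0.1267
  C          0.005996    -0.01199
  E            0.2496      0.1147
  solve Keq expr → x = -0.005996; check Q = 0.05274

x = -0.005996 M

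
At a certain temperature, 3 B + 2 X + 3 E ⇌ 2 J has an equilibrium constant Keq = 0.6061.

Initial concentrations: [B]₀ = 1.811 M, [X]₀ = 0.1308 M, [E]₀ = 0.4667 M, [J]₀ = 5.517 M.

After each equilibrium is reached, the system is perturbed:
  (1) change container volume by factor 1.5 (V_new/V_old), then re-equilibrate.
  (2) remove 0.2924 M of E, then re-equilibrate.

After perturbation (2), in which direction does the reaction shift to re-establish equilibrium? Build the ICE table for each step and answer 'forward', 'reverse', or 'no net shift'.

Direction: reverse

Q₀ = 2947 vs Keq = 0.6061 ⇒ Q>K, reverse
Step 1:
                    B           X           E           J
  init          1.811      0.1308      0.4667       5.517
  Δ            0.9729      0.6486      0.9729     -0.6486
  eq            2.784      0.7794        1.44       4.868
  solve Keq expr → x = -0.3243; check Q = 0.6061
Then change container volume by factor 1.5 (V_new/V_old).
Step 2:
                    B           X           E           J
  init          1.856      0.5196      0.9597       3.246
  Δ            0.3655      0.2437      0.3655     -0.2437
  eq            2.221      0.7633       1.325       3.002
  solve Keq expr → x = -0.1218; check Q = 0.6061
Then remove 0.2924 M of E.
Step 3:
                    B           X           E           J
  init          2.221      0.7633       1.033       3.002
  Δ            0.1212     0.08078      0.1212    -0.08078
  eq            2.343      0.8441       1.154       2.921
  solve Keq expr → x = -0.04039; check Q = 0.6061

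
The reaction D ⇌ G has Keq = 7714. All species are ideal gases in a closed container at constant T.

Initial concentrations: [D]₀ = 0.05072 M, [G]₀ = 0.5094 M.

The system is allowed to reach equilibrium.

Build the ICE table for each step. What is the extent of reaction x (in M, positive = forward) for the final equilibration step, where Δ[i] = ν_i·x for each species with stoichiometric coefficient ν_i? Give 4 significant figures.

x = 0.05065 M

Q₀ = 10.04 vs Keq = 7714 ⇒ Q<K, forward
Step 1:
                   D          G
  I          0.05072     0.5094
  C         -0.05065    0.05065
  E       7.2601e-05       0.56
  solve Keq expr → x = 0.05065; check Q = 7714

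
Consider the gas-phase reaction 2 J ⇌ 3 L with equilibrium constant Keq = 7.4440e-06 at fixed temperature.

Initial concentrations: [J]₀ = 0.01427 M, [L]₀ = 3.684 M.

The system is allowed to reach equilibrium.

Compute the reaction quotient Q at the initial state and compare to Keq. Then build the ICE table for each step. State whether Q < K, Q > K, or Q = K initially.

Q₀ = 2.4553e+05 vs Keq = 7.4440e-06 ⇒ Q>K, reverse
Step 1:
                  J         L
  init      0.01427     3.684
  Δ           2.432    -3.649
  eq          2.447   0.03545
  solve Keq expr → x = -1.216; check Q = 7.4440e-06

Q₀ = 2.4553e+05; Q > K (proceeds reverse)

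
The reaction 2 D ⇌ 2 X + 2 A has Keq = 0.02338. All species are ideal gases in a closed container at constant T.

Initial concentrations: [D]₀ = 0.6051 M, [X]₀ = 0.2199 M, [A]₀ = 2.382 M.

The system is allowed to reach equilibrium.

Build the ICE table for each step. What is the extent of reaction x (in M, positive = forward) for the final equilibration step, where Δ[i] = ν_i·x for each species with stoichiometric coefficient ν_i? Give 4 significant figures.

Q₀ = 0.7493 vs Keq = 0.02338 ⇒ Q>K, reverse
Step 1:
                    D           X           A
  Initial      0.6051      0.2199       2.382
  Change       0.1666     -0.1666     -0.1666
  Equil        0.7717     0.05327       2.215
  solve Keq expr → x = -0.08332; check Q = 0.02338

x = -0.08332 M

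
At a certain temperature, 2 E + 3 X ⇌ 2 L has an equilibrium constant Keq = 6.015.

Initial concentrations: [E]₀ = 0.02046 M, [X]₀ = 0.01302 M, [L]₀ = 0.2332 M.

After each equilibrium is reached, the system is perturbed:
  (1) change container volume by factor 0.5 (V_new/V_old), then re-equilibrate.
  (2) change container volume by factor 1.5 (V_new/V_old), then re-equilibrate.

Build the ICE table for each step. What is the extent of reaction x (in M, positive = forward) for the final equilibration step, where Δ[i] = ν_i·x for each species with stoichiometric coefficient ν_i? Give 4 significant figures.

Q₀ = 5.8859e+07 vs Keq = 6.015 ⇒ Q>K, reverse
Step 1:
                   E          X          L
  Initial    0.02046    0.01302     0.2332
  Change      0.1691     0.2537    -0.1691
  Equil       0.1896     0.2667    0.06406
  solve Keq expr → x = -0.08457; check Q = 6.015
Then change container volume by factor 0.5 (V_new/V_old).
Step 2:
                   E          X          L
  Initial     0.3792     0.5335     0.1281
  Change    -0.07524    -0.1129    0.07524
  Equil        0.304     0.4206     0.2034
  solve Keq expr → x = 0.03762; check Q = 6.015
Then change container volume by factor 1.5 (V_new/V_old).
Step 3:
                   E          X          L
  Initial     0.2026     0.2804     0.1356
  Change     0.02984    0.04477   -0.02984
  Equil       0.2325     0.3252     0.1057
  solve Keq expr → x = -0.01492; check Q = 6.015

x = -0.01492 M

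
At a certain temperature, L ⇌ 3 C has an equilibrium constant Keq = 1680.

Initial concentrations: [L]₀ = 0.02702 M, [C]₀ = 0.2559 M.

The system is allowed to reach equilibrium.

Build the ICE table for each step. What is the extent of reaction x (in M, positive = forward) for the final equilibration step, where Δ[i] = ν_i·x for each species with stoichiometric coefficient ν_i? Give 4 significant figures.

x = 0.027 M

Q₀ = 0.6202 vs Keq = 1680 ⇒ Q<K, forward
Step 1:
                   L          C
  Initial    0.02702     0.2559
  Change      -0.027    0.08099
  Equil   2.2759e-05     0.3369
  solve Keq expr → x = 0.027; check Q = 1680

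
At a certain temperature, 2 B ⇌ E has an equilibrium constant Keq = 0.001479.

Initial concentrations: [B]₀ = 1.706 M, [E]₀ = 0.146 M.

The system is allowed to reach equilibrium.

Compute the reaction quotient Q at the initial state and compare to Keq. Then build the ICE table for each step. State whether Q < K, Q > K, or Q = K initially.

Q₀ = 0.05016; Q > K (proceeds reverse)

Q₀ = 0.05016 vs Keq = 0.001479 ⇒ Q>K, reverse
Step 1:
                  B         E
  I           1.706     0.146
  C          0.2803   -0.1402
  E           1.986  0.005835
  solve Keq expr → x = -0.1402; check Q = 0.001479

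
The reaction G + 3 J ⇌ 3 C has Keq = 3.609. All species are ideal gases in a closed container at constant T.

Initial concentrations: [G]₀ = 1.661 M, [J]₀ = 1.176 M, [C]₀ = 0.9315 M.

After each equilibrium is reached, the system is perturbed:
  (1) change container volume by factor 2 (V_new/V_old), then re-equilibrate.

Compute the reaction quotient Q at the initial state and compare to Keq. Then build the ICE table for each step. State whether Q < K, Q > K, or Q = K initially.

Q₀ = 0.2992 vs Keq = 3.609 ⇒ Q<K, forward
Step 1:
                    G           J           C
  I             1.661       1.176      0.9315
  C           -0.1379     -0.4137      0.4137
  E             1.523      0.7623       1.345
  solve Keq expr → x = 0.1379; check Q = 3.609
Then change container volume by factor 2 (V_new/V_old).
Step 2:
                    G           J           C
  I            0.7615      0.3811      0.6726
  C           0.01858     0.05574    -0.05574
  E            0.7801      0.4369      0.6169
  solve Keq expr → x = -0.01858; check Q = 3.609

Q₀ = 0.2992; Q < K (proceeds forward)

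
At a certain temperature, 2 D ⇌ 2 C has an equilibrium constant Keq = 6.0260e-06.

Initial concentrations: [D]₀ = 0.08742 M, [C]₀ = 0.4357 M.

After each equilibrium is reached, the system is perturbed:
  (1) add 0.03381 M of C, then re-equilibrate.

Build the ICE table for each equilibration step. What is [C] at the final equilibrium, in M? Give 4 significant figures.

[C]_eq = 0.001364 M

Q₀ = 24.84 vs Keq = 6.0260e-06 ⇒ Q>K, reverse
Step 1:
                    D           C
  I           0.08742      0.4357
  C            0.4344     -0.4344
  E            0.5218    0.001281
  solve Keq expr → x = -0.2172; check Q = 6.0260e-06
Then add 0.03381 M of C.
Step 2:
                    D           C
  I            0.5218     0.03509
  C           0.03373    -0.03373
  E            0.5556    0.001364
  solve Keq expr → x = -0.01686; check Q = 6.0260e-06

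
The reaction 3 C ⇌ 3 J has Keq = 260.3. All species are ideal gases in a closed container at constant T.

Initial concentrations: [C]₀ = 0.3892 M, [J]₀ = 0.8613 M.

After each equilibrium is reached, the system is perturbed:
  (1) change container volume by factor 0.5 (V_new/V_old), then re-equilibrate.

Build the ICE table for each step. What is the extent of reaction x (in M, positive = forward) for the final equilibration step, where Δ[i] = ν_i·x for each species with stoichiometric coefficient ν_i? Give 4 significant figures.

x = 0 M

Q₀ = 10.84 vs Keq = 260.3 ⇒ Q<K, forward
Step 1:
                   C          J
  I           0.3892     0.8613
  C          -0.2199     0.2199
  E           0.1693      1.081
  solve Keq expr → x = 0.07329; check Q = 260.3
Then change container volume by factor 0.5 (V_new/V_old).
Step 2:
                   C          J
  I           0.3387      2.162
  C                0          0
  E           0.3387      2.162
  solve Keq expr → x = 0; check Q = 260.3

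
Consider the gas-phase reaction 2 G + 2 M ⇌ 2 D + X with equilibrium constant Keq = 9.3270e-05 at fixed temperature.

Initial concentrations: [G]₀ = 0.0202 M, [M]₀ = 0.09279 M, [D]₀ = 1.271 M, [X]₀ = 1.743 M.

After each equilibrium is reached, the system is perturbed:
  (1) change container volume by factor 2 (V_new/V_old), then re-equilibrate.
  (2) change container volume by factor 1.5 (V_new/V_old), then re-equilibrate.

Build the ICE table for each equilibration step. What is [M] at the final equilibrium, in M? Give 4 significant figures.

Q₀ = 8.0146e+05 vs Keq = 9.3270e-05 ⇒ Q>K, reverse
Step 1:
                   G          M          D          X
  Initial     0.0202    0.09279      1.271      1.743
  Change       1.255      1.255     -1.255    -0.6276
  Equil        1.275      1.348    0.01572      1.115
  solve Keq expr → x = -0.6276; check Q = 9.3270e-05
Then change container volume by factor 2 (V_new/V_old).
Step 2:
                   G          M          D          X
  Initial     0.6377      0.674   0.007862     0.5577
  Change    0.002259   0.002259  -0.002259  -0.001129
  Equil         0.64     0.6763   0.005603     0.5566
  solve Keq expr → x = -0.001129; check Q = 9.3270e-05
Then change container volume by factor 1.5 (V_new/V_old).
Step 3:
                   G          M          D          X
  Initial     0.4267     0.4509   0.003735      0.371
  Change  6.7468e-04 6.7468e-04 -6.7468e-04 -3.3734e-04
  Equil       0.4273     0.4515   0.003061     0.3707
  solve Keq expr → x = -3.3734e-04; check Q = 9.3270e-05

[M]_eq = 0.4515 M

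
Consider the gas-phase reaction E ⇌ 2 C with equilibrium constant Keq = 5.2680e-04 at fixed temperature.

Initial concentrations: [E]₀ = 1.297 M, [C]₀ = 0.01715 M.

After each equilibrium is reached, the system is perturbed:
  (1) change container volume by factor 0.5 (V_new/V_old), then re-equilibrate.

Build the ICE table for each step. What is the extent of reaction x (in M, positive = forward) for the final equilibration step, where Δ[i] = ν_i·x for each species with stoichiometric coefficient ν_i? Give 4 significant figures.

Q₀ = 2.2677e-04 vs Keq = 5.2680e-04 ⇒ Q<K, forward
Step 1:
                  E         C
  Initial     1.297   0.01715
  Change  -0.004472  0.008944
  Equil       1.293   0.02609
  solve Keq expr → x = 0.004472; check Q = 5.2680e-04
Then change container volume by factor 0.5 (V_new/V_old).
Step 2:
                  E         C
  Initial     2.585   0.05219
  Change   0.007616  -0.01523
  Equil       2.593   0.03696
  solve Keq expr → x = -0.007616; check Q = 5.2680e-04

x = -0.007616 M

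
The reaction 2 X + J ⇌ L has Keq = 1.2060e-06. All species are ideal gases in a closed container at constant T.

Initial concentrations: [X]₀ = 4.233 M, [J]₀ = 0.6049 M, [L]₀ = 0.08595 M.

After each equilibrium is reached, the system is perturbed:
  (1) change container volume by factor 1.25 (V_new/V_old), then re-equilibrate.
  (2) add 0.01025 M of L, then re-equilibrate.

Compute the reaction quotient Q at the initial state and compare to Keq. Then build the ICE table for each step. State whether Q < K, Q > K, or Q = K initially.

Q₀ = 0.00793; Q > K (proceeds reverse)

Q₀ = 0.00793 vs Keq = 1.2060e-06 ⇒ Q>K, reverse
Step 1:
                    X           J           L
  Initial       4.233      0.6049     0.08595
  Change       0.1719     0.08593    -0.08593
  Equil         4.405      0.6908  1.6165e-05
  solve Keq expr → x = -0.08593; check Q = 1.2060e-06
Then change container volume by factor 1.25 (V_new/V_old).
Step 2:
                    X           J           L
  Initial       3.524      0.5527  1.2932e-05
  Change   9.3110e-06  4.6555e-06 -4.6555e-06
  Equil         3.524      0.5527  8.2768e-06
  solve Keq expr → x = -4.6555e-06; check Q = 1.2060e-06
Then add 0.01025 M of L.
Step 3:
                    X           J           L
  Initial       3.524      0.5527     0.01026
  Change       0.0205     0.01025    -0.01025
  Equil         3.544      0.5629  8.5287e-06
  solve Keq expr → x = -0.01025; check Q = 1.2060e-06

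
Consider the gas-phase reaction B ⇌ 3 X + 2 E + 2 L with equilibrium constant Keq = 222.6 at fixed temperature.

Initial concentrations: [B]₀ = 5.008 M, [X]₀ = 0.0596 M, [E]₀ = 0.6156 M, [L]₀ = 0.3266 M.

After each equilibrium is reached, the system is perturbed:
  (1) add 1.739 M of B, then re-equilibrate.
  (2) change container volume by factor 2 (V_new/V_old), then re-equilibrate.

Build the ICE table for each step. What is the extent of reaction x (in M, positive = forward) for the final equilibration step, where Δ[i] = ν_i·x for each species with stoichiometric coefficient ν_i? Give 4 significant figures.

x = 0.4468 M

Q₀ = 1.7089e-06 vs Keq = 222.6 ⇒ Q<K, forward
Step 1:
                  B         X         E         L
  init        5.008    0.0596    0.6156    0.3266
  Δ         -0.9734      2.92     1.947     1.947
  eq          4.035      2.98     2.562     2.273
  solve Keq expr → x = 0.9734; check Q = 222.6
Then add 1.739 M of B.
Step 2:
                  B         X         E         L
  init        5.774      2.98     2.562     2.273
  Δ        -0.05638    0.1691    0.1128    0.1128
  eq          5.717     3.149     2.675     2.386
  solve Keq expr → x = 0.05638; check Q = 222.6
Then change container volume by factor 2 (V_new/V_old).
Step 3:
                  B         X         E         L
  init        2.859     1.575     1.338     1.193
  Δ         -0.4468      1.34    0.8936    0.8936
  eq          2.412     2.915     2.231     2.087
  solve Keq expr → x = 0.4468; check Q = 222.6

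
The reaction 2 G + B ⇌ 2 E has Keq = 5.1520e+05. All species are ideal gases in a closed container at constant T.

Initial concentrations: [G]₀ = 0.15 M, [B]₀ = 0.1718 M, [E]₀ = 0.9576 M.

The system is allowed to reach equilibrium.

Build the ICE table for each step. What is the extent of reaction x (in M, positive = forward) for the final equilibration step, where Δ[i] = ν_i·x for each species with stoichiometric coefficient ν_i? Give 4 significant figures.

Q₀ = 237.2 vs Keq = 5.1520e+05 ⇒ Q<K, forward
Step 1:
                   G          B          E
  Initial       0.15     0.1718     0.9576
  Change     -0.1451   -0.07256     0.1451
  Equil     0.004877    0.09924      1.103
  solve Keq expr → x = 0.07256; check Q = 5.1520e+05

x = 0.07256 M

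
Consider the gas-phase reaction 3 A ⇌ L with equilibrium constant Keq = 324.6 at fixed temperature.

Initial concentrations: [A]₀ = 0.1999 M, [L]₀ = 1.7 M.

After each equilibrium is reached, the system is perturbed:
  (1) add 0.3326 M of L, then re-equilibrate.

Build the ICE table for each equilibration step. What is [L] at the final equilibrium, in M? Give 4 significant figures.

Q₀ = 212.8 vs Keq = 324.6 ⇒ Q<K, forward
Step 1:
                    A           L
  Initial      0.1999         1.7
  Change     -0.02595    0.008649
  Equil         0.174       1.709
  solve Keq expr → x = 0.008649; check Q = 324.6
Then add 0.3326 M of L.
Step 2:
                    A           L
  Initial       0.174       2.041
  Change      0.01052   -0.003506
  Equil        0.1845       2.038
  solve Keq expr → x = -0.003506; check Q = 324.6

[L]_eq = 2.038 M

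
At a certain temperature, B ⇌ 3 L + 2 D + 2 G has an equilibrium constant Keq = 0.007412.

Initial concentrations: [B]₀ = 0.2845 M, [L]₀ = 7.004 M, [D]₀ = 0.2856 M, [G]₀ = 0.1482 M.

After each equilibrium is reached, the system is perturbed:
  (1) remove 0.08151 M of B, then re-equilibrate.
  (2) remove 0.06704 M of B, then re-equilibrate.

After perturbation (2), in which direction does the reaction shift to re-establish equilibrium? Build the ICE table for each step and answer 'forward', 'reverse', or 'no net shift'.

Q₀ = 2.164 vs Keq = 0.007412 ⇒ Q>K, reverse
Step 1:
                   B          L          D          G
  init        0.2845      7.004     0.2856     0.1482
  Δ          0.06491    -0.1947    -0.1298    -0.1298
  eq          0.3494      6.809     0.1558    0.01838
  solve Keq expr → x = -0.06491; check Q = 0.007412
Then remove 0.08151 M of B.
Step 2:
                   B          L          D          G
  init        0.2679      6.809     0.1558    0.01838
  Δ         0.001016  -0.003048  -0.002032  -0.002032
  eq          0.2689      6.806     0.1538    0.01635
  solve Keq expr → x = -0.001016; check Q = 0.007412
Then remove 0.06704 M of B.
Step 3:
                   B          L          D          G
  init        0.2019      6.806     0.1538    0.01635
  Δ       9.7874e-04  -0.002936  -0.001957  -0.001957
  eq          0.2029      6.803     0.1518     0.0144
  solve Keq expr → x = -9.7874e-04; check Q = 0.007412

Direction: reverse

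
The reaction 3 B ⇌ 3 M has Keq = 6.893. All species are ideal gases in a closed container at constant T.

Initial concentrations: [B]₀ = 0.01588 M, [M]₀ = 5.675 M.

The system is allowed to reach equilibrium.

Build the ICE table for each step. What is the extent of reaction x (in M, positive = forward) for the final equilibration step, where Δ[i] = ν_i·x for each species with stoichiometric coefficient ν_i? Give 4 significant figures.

Q₀ = 4.5640e+07 vs Keq = 6.893 ⇒ Q>K, reverse
Step 1:
                  B         M
  Initial   0.01588     5.675
  Change      1.944    -1.944
  Equil        1.96     3.731
  solve Keq expr → x = -0.6481; check Q = 6.893

x = -0.6481 M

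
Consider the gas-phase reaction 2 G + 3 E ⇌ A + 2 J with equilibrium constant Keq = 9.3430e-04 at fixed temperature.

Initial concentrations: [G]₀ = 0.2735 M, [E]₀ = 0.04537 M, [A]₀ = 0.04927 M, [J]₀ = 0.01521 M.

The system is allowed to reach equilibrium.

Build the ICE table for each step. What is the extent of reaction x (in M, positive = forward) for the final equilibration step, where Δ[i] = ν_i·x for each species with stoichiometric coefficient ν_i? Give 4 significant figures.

x = -0.007232 M

Q₀ = 1.632 vs Keq = 9.3430e-04 ⇒ Q>K, reverse
Step 1:
                    G           E           A           J
  init         0.2735     0.04537     0.04927     0.01521
  Δ           0.01446      0.0217   -0.007232    -0.01446
  eq            0.288     0.06707     0.04204  7.4563e-04
  solve Keq expr → x = -0.007232; check Q = 9.3430e-04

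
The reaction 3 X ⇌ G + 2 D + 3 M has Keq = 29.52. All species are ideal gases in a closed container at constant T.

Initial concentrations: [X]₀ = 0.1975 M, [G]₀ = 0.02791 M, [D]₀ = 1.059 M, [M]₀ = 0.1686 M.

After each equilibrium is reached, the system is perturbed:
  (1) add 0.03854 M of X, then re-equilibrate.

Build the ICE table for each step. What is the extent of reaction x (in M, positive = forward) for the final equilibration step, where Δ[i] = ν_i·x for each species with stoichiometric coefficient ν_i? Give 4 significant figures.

Q₀ = 0.01947 vs Keq = 29.52 ⇒ Q<K, forward
Step 1:
                  X         G         D         M
  init       0.1975   0.02791     1.059    0.1686
  Δ         -0.1491   0.04971   0.09942    0.1491
  eq        0.04837   0.07762     1.158    0.3177
  solve Keq expr → x = 0.04971; check Q = 29.52
Then add 0.03854 M of X.
Step 2:
                  X         G         D         M
  init      0.08691   0.07762     1.158    0.3177
  Δ        -0.03092   0.01031   0.02062   0.03092
  eq        0.05599   0.08793     1.179    0.3487
  solve Keq expr → x = 0.01031; check Q = 29.52

x = 0.01031 M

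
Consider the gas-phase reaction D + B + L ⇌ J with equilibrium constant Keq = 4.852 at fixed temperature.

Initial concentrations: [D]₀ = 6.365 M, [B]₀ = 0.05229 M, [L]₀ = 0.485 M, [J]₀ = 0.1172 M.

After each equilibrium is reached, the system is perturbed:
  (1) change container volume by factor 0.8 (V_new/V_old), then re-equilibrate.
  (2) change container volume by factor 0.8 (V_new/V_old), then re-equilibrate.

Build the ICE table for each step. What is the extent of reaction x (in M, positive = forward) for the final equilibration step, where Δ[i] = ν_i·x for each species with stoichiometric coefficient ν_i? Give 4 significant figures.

Q₀ = 0.7261 vs Keq = 4.852 ⇒ Q<K, forward
Step 1:
                   D          B          L          J
  Initial      6.365    0.05229      0.485     0.1172
  Change    -0.04071   -0.04071   -0.04071    0.04071
  Equil        6.324    0.01158     0.4443     0.1579
  solve Keq expr → x = 0.04071; check Q = 4.852
Then change container volume by factor 0.8 (V_new/V_old).
Step 2:
                   D          B          L          J
  Initial      7.905    0.01448     0.5554     0.1974
  Change   -0.004892  -0.004892  -0.004892   0.004892
  Equil          7.9   0.009586     0.5505     0.2023
  solve Keq expr → x = 0.004892; check Q = 4.852
Then change container volume by factor 0.8 (V_new/V_old).
Step 3:
                   D          B          L          J
  Initial      9.876    0.01198     0.6881     0.2528
  Change   -0.004138  -0.004138  -0.004138   0.004138
  Equil        9.871   0.007845      0.684      0.257
  solve Keq expr → x = 0.004138; check Q = 4.852

x = 0.004138 M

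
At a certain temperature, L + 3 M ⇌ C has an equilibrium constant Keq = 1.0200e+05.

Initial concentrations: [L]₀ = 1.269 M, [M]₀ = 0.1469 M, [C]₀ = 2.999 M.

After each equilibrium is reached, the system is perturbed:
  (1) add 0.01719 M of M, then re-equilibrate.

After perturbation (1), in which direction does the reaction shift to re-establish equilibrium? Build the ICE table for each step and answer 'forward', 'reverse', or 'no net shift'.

Direction: forward

Q₀ = 745.5 vs Keq = 1.0200e+05 ⇒ Q<K, forward
Step 1:
                    L           M           C
  init          1.269      0.1469       2.999
  Δ          -0.03932      -0.118     0.03932
  eq             1.23     0.02893       3.038
  solve Keq expr → x = 0.03932; check Q = 1.0200e+05
Then add 0.01719 M of M.
Step 2:
                    L           M           C
  init           1.23     0.04612       3.038
  Δ         -0.005709    -0.01713    0.005709
  eq            1.224       0.029       3.044
  solve Keq expr → x = 0.005709; check Q = 1.0200e+05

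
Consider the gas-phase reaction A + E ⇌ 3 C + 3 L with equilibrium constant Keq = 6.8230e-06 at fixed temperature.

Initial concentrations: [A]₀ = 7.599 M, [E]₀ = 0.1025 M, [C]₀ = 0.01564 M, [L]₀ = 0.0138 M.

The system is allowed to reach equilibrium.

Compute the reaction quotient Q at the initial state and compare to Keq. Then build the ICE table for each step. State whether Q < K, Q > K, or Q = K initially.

Q₀ = 1.2908e-11; Q < K (proceeds forward)

Q₀ = 1.2908e-11 vs Keq = 6.8230e-06 ⇒ Q<K, forward
Step 1:
                    A           E           C           L
  I             7.599      0.1025     0.01564      0.0138
  C          -0.03603    -0.03603      0.1081      0.1081
  E             7.563     0.06647      0.1237      0.1219
  solve Keq expr → x = 0.03603; check Q = 6.8230e-06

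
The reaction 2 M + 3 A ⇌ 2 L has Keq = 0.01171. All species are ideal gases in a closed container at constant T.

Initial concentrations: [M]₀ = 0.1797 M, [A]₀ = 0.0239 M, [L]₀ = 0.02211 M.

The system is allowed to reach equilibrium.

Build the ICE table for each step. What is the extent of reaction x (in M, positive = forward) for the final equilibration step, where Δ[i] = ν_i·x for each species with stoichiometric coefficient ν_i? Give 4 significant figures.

Q₀ = 1109 vs Keq = 0.01171 ⇒ Q>K, reverse
Step 1:
                    M           A           L
  init         0.1797      0.0239     0.02211
  Δ           0.02182     0.03272    -0.02182
  eq           0.2015     0.05662  2.9383e-04
  solve Keq expr → x = -0.01091; check Q = 0.01171

x = -0.01091 M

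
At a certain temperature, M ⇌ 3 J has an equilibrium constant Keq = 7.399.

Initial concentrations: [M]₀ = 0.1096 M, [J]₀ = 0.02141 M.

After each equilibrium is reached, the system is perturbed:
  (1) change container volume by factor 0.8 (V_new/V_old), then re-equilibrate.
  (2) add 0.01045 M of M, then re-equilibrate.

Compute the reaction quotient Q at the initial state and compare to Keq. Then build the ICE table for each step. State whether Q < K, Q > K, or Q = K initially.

Q₀ = 8.9545e-05 vs Keq = 7.399 ⇒ Q<K, forward
Step 1:
                    M           J
  I            0.1096     0.02141
  C           -0.1045      0.3136
  E           0.00508       0.335
  solve Keq expr → x = 0.1045; check Q = 7.399
Then change container volume by factor 0.8 (V_new/V_old).
Step 2:
                    M           J
  I           0.00635      0.4187
  C          0.002955   -0.008865
  E          0.009305      0.4098
  solve Keq expr → x = -0.002955; check Q = 7.399
Then add 0.01045 M of M.
Step 3:
                    M           J
  I           0.01975      0.4098
  C         -0.008584     0.02575
  E           0.01117      0.4356
  solve Keq expr → x = 0.008584; check Q = 7.399

Q₀ = 8.9545e-05; Q < K (proceeds forward)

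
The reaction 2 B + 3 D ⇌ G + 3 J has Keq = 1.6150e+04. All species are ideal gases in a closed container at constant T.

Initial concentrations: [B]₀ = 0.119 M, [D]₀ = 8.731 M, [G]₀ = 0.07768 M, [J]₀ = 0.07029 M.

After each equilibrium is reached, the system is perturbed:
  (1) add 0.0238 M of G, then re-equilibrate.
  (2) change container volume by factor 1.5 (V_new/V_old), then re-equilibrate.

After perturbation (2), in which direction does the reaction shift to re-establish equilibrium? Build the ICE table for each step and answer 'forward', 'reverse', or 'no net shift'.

Direction: reverse

Q₀ = 2.8622e-06 vs Keq = 1.6150e+04 ⇒ Q<K, forward
Step 1:
                    B           D           G           J
  I             0.119       8.731     0.07768     0.07029
  C            -0.119     -0.1785     0.05949      0.1785
  E        1.4458e-05       8.553      0.1372      0.2488
  solve Keq expr → x = 0.05949; check Q = 1.6150e+04
Then add 0.0238 M of G.
Step 2:
                    B           D           G           J
  I        1.4458e-05       8.553       0.161      0.2488
  C        1.2039e-06  1.8058e-06 -6.0194e-07 -1.8058e-06
  E        1.5662e-05       8.553       0.161      0.2488
  solve Keq expr → x = -6.0194e-07; check Q = 1.6150e+04
Then change container volume by factor 1.5 (V_new/V_old).
Step 3:
                    B           D           G           J
  I        1.0441e-05       5.702      0.1073      0.1658
  C        2.3461e-06  3.5191e-06 -1.1730e-06 -3.5191e-06
  E        1.2787e-05       5.702      0.1073      0.1658
  solve Keq expr → x = -1.1730e-06; check Q = 1.6150e+04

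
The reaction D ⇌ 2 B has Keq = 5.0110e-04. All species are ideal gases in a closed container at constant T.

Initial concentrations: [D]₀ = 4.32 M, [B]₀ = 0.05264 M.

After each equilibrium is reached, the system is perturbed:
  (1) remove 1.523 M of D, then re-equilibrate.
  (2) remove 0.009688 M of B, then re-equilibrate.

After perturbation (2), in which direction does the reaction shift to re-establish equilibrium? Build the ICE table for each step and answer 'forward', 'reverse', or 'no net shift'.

Direction: forward

Q₀ = 6.4143e-04 vs Keq = 5.0110e-04 ⇒ Q>K, reverse
Step 1:
                    D           B
  init           4.32     0.05264
  Δ          0.003048   -0.006097
  eq            4.323     0.04654
  solve Keq expr → x = -0.003048; check Q = 5.0110e-04
Then remove 1.523 M of D.
Step 2:
                    D           B
  init            2.8     0.04654
  Δ          0.004528   -0.009055
  eq            2.805     0.03749
  solve Keq expr → x = -0.004528; check Q = 5.0110e-04
Then remove 0.009688 M of B.
Step 3:
                    D           B
  init          2.805      0.0278
  Δ         -0.004828    0.009656
  eq              2.8     0.03746
  solve Keq expr → x = 0.004828; check Q = 5.0110e-04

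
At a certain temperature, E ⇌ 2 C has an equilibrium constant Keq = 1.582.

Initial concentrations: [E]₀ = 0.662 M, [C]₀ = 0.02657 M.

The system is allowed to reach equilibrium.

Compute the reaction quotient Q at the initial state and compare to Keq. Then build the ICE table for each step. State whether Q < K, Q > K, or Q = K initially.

Q₀ = 0.001066 vs Keq = 1.582 ⇒ Q<K, forward
Step 1:
                   E          C
  I            0.662    0.02657
  C          -0.3423     0.6846
  E           0.3197     0.7112
  solve Keq expr → x = 0.3423; check Q = 1.582

Q₀ = 0.001066; Q < K (proceeds forward)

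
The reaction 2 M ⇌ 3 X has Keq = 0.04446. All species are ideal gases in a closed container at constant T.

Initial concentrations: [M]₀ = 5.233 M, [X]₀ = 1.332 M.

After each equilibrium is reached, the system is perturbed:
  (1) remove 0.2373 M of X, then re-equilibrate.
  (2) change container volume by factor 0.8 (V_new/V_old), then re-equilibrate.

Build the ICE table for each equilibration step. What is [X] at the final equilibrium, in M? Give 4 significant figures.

Q₀ = 0.0863 vs Keq = 0.04446 ⇒ Q>K, reverse
Step 1:
                   M          X
  Initial      5.233      1.332
  Change      0.1616    -0.2423
  Equil        5.395       1.09
  solve Keq expr → x = -0.08078; check Q = 0.04446
Then remove 0.2373 M of X.
Step 2:
                   M          X
  Initial      5.395     0.8524
  Change     -0.1451     0.2177
  Equil        5.249       1.07
  solve Keq expr → x = 0.07256; check Q = 0.04446
Then change container volume by factor 0.8 (V_new/V_old).
Step 3:
                   M          X
  Initial      6.562      1.338
  Change     0.05897   -0.08845
  Equil        6.621      1.249
  solve Keq expr → x = -0.02948; check Q = 0.04446

[X]_eq = 1.249 M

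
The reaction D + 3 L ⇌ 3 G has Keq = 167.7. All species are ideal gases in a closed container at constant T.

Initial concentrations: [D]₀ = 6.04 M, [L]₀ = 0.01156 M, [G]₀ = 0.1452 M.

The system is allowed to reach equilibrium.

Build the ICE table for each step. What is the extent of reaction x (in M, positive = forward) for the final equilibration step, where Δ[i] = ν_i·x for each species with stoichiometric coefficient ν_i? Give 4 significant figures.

x = -8.7833e-04 M

Q₀ = 328.1 vs Keq = 167.7 ⇒ Q>K, reverse
Step 1:
                    D           L           G
  Initial        6.04     0.01156      0.1452
  Change   8.7833e-04    0.002635   -0.002635
  Equil         6.041     0.01419      0.1426
  solve Keq expr → x = -8.7833e-04; check Q = 167.7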